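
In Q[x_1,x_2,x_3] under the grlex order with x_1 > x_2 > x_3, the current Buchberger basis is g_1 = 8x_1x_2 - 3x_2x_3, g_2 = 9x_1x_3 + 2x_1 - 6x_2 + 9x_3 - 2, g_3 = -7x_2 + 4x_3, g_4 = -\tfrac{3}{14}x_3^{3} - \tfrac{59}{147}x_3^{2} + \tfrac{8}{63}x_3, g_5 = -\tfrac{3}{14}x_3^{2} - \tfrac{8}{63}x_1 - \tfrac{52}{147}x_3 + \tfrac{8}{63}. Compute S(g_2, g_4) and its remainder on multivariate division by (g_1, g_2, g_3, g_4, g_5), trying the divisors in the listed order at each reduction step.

S(g_2, g_4) = -\tfrac{104}{63}x_1x_3^{2} - \tfrac{2}{3}x_2x_3^{2} + x_3^{3} + \tfrac{16}{27}x_1x_3 - \tfrac{2}{9}x_3^{2}; remainder on division = 0.

lcm(LM(g_2), LM(g_4)) = x_1x_3^{3}.
S = (lcm/LT(g_2))·g_2 − (lcm/LT(g_4))·g_4 = -\tfrac{104}{63}x_1x_3^{2} - \tfrac{2}{3}x_2x_3^{2} + x_3^{3} + \tfrac{16}{27}x_1x_3 - \tfrac{2}{9}x_3^{2}.
Reduce S modulo (g_1, g_2, g_3, g_4, g_5) in that order:
  leading term x_1x_3^{2}: subtract (-\tfrac{104}{567}x_3)·g_2 from -\tfrac{104}{63}x_1x_3^{2} - \tfrac{2}{3}x_2x_3^{2} + x_3^{3} + \tfrac{16}{27}x_1x_3 - \tfrac{2}{9}x_3^{2} → -\tfrac{2}{3}x_2x_3^{2} + x_3^{3} + \tfrac{544}{567}x_1x_3 - \tfrac{208}{189}x_2x_3 + \tfrac{10}{7}x_3^{2} - \tfrac{208}{567}x_3
  leading term x_2x_3^{2}: subtract (\tfrac{2}{21}x_3^{2})·g_3 from -\tfrac{2}{3}x_2x_3^{2} + x_3^{3} + \tfrac{544}{567}x_1x_3 - \tfrac{208}{189}x_2x_3 + \tfrac{10}{7}x_3^{2} - \tfrac{208}{567}x_3 → \tfrac{13}{21}x_3^{3} + \tfrac{544}{567}x_1x_3 - \tfrac{208}{189}x_2x_3 + \tfrac{10}{7}x_3^{2} - \tfrac{208}{567}x_3
  leading term x_3^{3}: subtract (-\tfrac{26}{9})·g_4 from \tfrac{13}{21}x_3^{3} + \tfrac{544}{567}x_1x_3 - \tfrac{208}{189}x_2x_3 + \tfrac{10}{7}x_3^{2} - \tfrac{208}{567}x_3 → \tfrac{544}{567}x_1x_3 - \tfrac{208}{189}x_2x_3 + \tfrac{356}{1323}x_3^{2}
  leading term x_1x_3: subtract (\tfrac{544}{5103})·g_2 from \tfrac{544}{567}x_1x_3 - \tfrac{208}{189}x_2x_3 + \tfrac{356}{1323}x_3^{2} → -\tfrac{208}{189}x_2x_3 + \tfrac{356}{1323}x_3^{2} - \tfrac{1088}{5103}x_1 + \tfrac{1088}{1701}x_2 - \tfrac{544}{567}x_3 + \tfrac{1088}{5103}
  leading term x_2x_3: subtract (\tfrac{208}{1323}x_3)·g_3 from -\tfrac{208}{189}x_2x_3 + \tfrac{356}{1323}x_3^{2} - \tfrac{1088}{5103}x_1 + \tfrac{1088}{1701}x_2 - \tfrac{544}{567}x_3 + \tfrac{1088}{5103} → -\tfrac{68}{189}x_3^{2} - \tfrac{1088}{5103}x_1 + \tfrac{1088}{1701}x_2 - \tfrac{544}{567}x_3 + \tfrac{1088}{5103}
  leading term x_3^{2}: subtract (\tfrac{136}{81})·g_5 from -\tfrac{68}{189}x_3^{2} - \tfrac{1088}{5103}x_1 + \tfrac{1088}{1701}x_2 - \tfrac{544}{567}x_3 + \tfrac{1088}{5103} → \tfrac{1088}{1701}x_2 - \tfrac{4352}{11907}x_3
  leading term x_2: subtract (-\tfrac{1088}{11907})·g_3 from \tfrac{1088}{1701}x_2 - \tfrac{4352}{11907}x_3 → 0
The remainder is 0, so this S-polynomial contributes no new basis element.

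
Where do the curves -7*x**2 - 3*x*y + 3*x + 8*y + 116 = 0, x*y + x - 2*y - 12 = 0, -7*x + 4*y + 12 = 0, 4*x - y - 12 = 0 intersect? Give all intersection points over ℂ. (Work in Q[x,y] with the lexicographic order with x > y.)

Compute a lex Gröbner basis by Buchberger's algorithm.
f_1 = -7*x**2 - 3*x*y + 3*x + 8*y + 116, LT = x**2.
f_2 = x*y + x - 2*y - 12, LT = x*y.
f_3 = -7*x + 4*y + 12, LT = x.
f_4 = 4*x - y - 12, LT = x.

S(f_1,f_2): lcm = x**2*y. S = -x**2 + 3/7*x*y**2 + 11/7*x*y + 12*x - 8/7*y**2 - 116/7*y.
  leading term x**2: subtract (1/7)·f_1 from -x**2 + 3/7*x*y**2 + 11/7*x*y + 12*x - 8/7*y**2 - 116/7*y → 3/7*x*y**2 + 2*x*y + 81/7*x - 8/7*y**2 - 124/7*y - 116/7
  leading term x*y**2: subtract (3/7*y)·f_2 from 3/7*x*y**2 + 2*x*y + 81/7*x - 8/7*y**2 - 124/7*y - 116/7 → 11/7*x*y + 81/7*x - 2/7*y**2 - 88/7*y - 116/7
  leading term x*y: subtract (11/7)·f_2 from 11/7*x*y + 81/7*x - 2/7*y**2 - 88/7*y - 116/7 → 10*x - 2/7*y**2 - 66/7*y + 16/7
  leading term x: subtract (-10/7)·f_3 from 10*x - 2/7*y**2 - 66/7*y + 16/7 → -2/7*y**2 - 26/7*y + 136/7
  leading term y**2: no divisor's leading term divides it; move -2/7*y**2 to the remainder.
  leading term y: no divisor's leading term divides it; move -26/7*y to the remainder.
  leading term 1: no divisor's leading term divides it; move 136/7 to the remainder.
  remainder -2/7*y**2 - 26/7*y + 136/7 ≠ 0; add h_5 = -2/7*y**2 - 26/7*y + 136/7 to the basis.

S(f_1,f_3): lcm = x**2. S = x*y + 9/7*x - 8/7*y - 116/7.
  leading term x*y: subtract (1)·f_2 from x*y + 9/7*x - 8/7*y - 116/7 → 2/7*x + 6/7*y - 32/7
  leading term x: subtract (-2/49)·f_3 from 2/7*x + 6/7*y - 32/7 → 50/49*y - 200/49
  leading term y: no divisor's leading term divides it; move 50/49*y to the remainder.
  leading term 1: no divisor's leading term divides it; move -200/49 to the remainder.
  remainder 50/49*y - 200/49 ≠ 0; add h_6 = 50/49*y - 200/49 to the basis.

The other S-polynomials (S(f_1,f_4), S(f_2,f_3), S(f_2,f_4), S(f_3,f_4), S(f_1,h_5), S(f_2,h_5), S(f_3,h_5), S(f_4,h_5), S(f_1,h_6), S(f_2,h_6), S(f_3,h_6), S(f_4,h_6), S(h_5,h_6)) all reduce to 0 modulo the current basis, so we have a Gröbner basis.
Inter-reduce: drop elements whose leading term is divisible by another's, tail-reduce, and make monic.
Reduced Gröbner basis: {x - 4, y - 4}.

Elimination: the polynomial y - 4 lies in the elimination ideal for y, so y ∈ {4}. For each such y, the remaining basis elements (now univariate) give the rest of the solution.
  y = 4: the earlier basis element becomes x - 4 = 0, giving x = 4 — point (4, 4).

{(4, 4)}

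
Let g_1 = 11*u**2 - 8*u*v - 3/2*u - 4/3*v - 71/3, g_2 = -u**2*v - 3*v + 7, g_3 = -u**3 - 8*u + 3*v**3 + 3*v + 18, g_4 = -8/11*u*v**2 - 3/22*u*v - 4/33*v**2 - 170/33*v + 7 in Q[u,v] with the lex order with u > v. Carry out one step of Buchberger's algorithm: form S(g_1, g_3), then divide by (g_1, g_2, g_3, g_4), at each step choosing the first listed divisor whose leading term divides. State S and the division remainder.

lcm(LM(g_1), LM(g_3)) = u**3.
S = (lcm/LT(g_1))·g_1 − (lcm/LT(g_3))·g_3 = -8/11*u**2*v - 3/22*u**2 - 4/33*u*v - 335/33*u + 3*v**3 + 3*v + 18.
Reduce S modulo (g_1, g_2, g_3, g_4) in that order:
  leading term u**2*v: subtract (-8/121*v)·g_1 from -8/11*u**2*v - 3/22*u**2 - 4/33*u*v - 335/33*u + 3*v**3 + 3*v + 18 → -3/22*u**2 - 64/121*u*v**2 - 80/363*u*v - 335/33*u + 3*v**3 - 32/363*v**2 + 521/363*v + 18
  leading term u**2: subtract (-3/242)·g_1 from -3/22*u**2 - 64/121*u*v**2 - 80/363*u*v - 335/33*u + 3*v**3 - 32/363*v**2 + 521/363*v + 18 → -64/121*u*v**2 - 116/363*u*v - 14767/1452*u + 3*v**3 - 32/363*v**2 + 515/363*v + 4285/242
  leading term u*v**2: subtract (8/11)·g_4 from -64/121*u*v**2 - 116/363*u*v - 14767/1452*u + 3*v**3 - 32/363*v**2 + 515/363*v + 4285/242 → -80/363*u*v - 14767/1452*u + 3*v**3 + 625/121*v + 3053/242
  leading term u*v: no divisor's leading term divides it; move -80/363*u*v to the remainder.
  leading term u: no divisor's leading term divides it; move -14767/1452*u to the remainder.
  leading term v**3: no divisor's leading term divides it; move 3*v**3 to the remainder.
  leading term v: no divisor's leading term divides it; move 625/121*v to the remainder.
  leading term 1: no divisor's leading term divides it; move 3053/242 to the remainder.
The remainder -80/363*u*v - 14767/1452*u + 3*v**3 + 625/121*v + 3053/242 is nonzero, so it would be added as the next basis element.

S(g_1, g_3) = -8/11*u**2*v - 3/22*u**2 - 4/33*u*v - 335/33*u + 3*v**3 + 3*v + 18; remainder on division = -80/363*u*v - 14767/1452*u + 3*v**3 + 625/121*v + 3053/242.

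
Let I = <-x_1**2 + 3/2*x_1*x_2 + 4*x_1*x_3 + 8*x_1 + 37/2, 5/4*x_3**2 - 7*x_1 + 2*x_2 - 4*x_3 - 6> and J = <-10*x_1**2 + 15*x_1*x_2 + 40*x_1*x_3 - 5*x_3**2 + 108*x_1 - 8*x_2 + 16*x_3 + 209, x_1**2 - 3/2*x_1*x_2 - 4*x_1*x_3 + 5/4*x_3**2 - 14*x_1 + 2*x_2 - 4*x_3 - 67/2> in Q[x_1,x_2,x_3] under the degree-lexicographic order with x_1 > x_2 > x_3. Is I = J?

No, the ideals differ.

For a fixed monomial order, each ideal has a unique reduced Gröbner basis; comparing bases decides equality.
Buchberger on the first generating set:
f_1 = -x_1**2 + 3/2*x_1*x_2 + 4*x_1*x_3 + 8*x_1 + 37/2, LT = x_1**2.
f_2 = 5/4*x_3**2 - 7*x_1 + 2*x_2 - 4*x_3 - 6, LT = x_3**2.

The S-polynomials (S(f_1,f_2)) all reduce to 0 modulo the current basis, so we have a Gröbner basis.
Inter-reduce: drop elements whose leading term is divisible by another's, tail-reduce, and make monic.
Reduced Gröbner basis: {x_1**2 - 3/2*x_1*x_2 - 4*x_1*x_3 - 8*x_1 - 37/2, x_3**2 - 28/5*x_1 + 8/5*x_2 - 16/5*x_3 - 24/5}.

Buchberger on the second generating set:
h_1 = -10*x_1**2 + 15*x_1*x_2 + 40*x_1*x_3 - 5*x_3**2 + 108*x_1 - 8*x_2 + 16*x_3 + 209, LT = x_1**2.
h_2 = x_1**2 - 3/2*x_1*x_2 - 4*x_1*x_3 + 5/4*x_3**2 - 14*x_1 + 2*x_2 - 4*x_3 - 67/2, LT = x_1**2.

S(h_1,h_2): lcm = x_1**2. S = -3/4*x_3**2 + 16/5*x_1 - 6/5*x_2 + 12/5*x_3 + 63/5.
  leading term x_3**2: no divisor's leading term divides it; move -3/4*x_3**2 to the remainder.
  leading term x_1: no divisor's leading term divides it; move 16/5*x_1 to the remainder.
  leading term x_2: no divisor's leading term divides it; move -6/5*x_2 to the remainder.
  leading term x_3: no divisor's leading term divides it; move 12/5*x_3 to the remainder.
  leading term 1: no divisor's leading term divides it; move 63/5 to the remainder.
  remainder -3/4*x_3**2 + 16/5*x_1 - 6/5*x_2 + 12/5*x_3 + 63/5 ≠ 0; add k_3 = -3/4*x_3**2 + 16/5*x_1 - 6/5*x_2 + 12/5*x_3 + 63/5 to the basis.

The other S-polynomials (S(h_1,k_3), S(h_2,k_3)) all reduce to 0 modulo the current basis, so we have a Gröbner basis.
Inter-reduce: drop elements whose leading term is divisible by another's, tail-reduce, and make monic.
Reduced Gröbner basis: {x_1**2 - 3/2*x_1*x_2 - 4*x_1*x_3 - 26/3*x_1 - 25/2, x_3**2 - 64/15*x_1 + 8/5*x_2 - 16/5*x_3 - 84/5}.

These differ, so the ideals are not equal.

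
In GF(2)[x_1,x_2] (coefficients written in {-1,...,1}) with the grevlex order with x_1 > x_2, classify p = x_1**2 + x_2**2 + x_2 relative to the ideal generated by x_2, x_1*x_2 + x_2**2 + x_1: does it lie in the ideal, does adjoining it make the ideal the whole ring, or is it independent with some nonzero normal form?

First compute the reduced Gröbner basis of I by Buchberger's algorithm.
f_1 = x_2, LT = x_2.
f_2 = x_1*x_2 + x_2**2 + x_1, LT = x_1*x_2.

S(f_1,f_2): lcm = x_1*x_2. S = x_2**2 + x_1.
  leading term x_2**2: subtract (x_2)·f_1 from x_2**2 + x_1 → x_1
  leading term x_1: no divisor's leading term divides it; move x_1 to the remainder.
  remainder x_1 ≠ 0; add h_3 = x_1 to the basis.

The other S-polynomials (S(f_1,h_3), S(f_2,h_3)) all reduce to 0 modulo the current basis, so we have a Gröbner basis.
Inter-reduce: drop elements whose leading term is divisible by another's, tail-reduce, and make monic.
Reduced Gröbner basis: {x_1, x_2}.
Label its elements g_1 = x_1, g_2 = x_2.

Reduce p = x_1**2 + x_2**2 + x_2 modulo G:
  leading term x_1**2: subtract (x_1)·g_1 from x_1**2 + x_2**2 + x_2 → x_2**2 + x_2
  leading term x_2**2: subtract (x_2)·g_2 from x_2**2 + x_2 → x_2
  leading term x_2: subtract (1)·g_2 from x_2 → 0
  normal form = 0.
Since the normal form is 0, p ∈ I.

x_1**2 + x_2**2 + x_2 lies in I (it reduces to 0).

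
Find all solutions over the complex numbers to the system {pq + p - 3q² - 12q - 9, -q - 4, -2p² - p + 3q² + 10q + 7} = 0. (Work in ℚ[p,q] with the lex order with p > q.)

Compute a lex Gröbner basis by Buchberger's algorithm.
f_1 = pq + p - 3q² - 12q - 9, LT = pq.
f_2 = -q - 4, LT = q.
f_3 = -2p² - p + 3q² + 10q + 7, LT = p².

S(f_1,f_2): lcm = pq. S = -3p - 3q² - 12q - 9.
  leading term p: no divisor's leading term divides it; move -3p to the remainder.
  leading term q²: subtract (3q)·f_2 from -3q² - 12q - 9 → -9
  leading term 1: no divisor's leading term divides it; move -9 to the remainder.
  remainder -3p - 9 ≠ 0; add h_4 = -3p - 9 to the basis.

The other S-polynomials (S(f_1,f_3), S(f_2,f_3), S(f_1,h_4), S(f_2,h_4), S(f_3,h_4)) all reduce to 0 modulo the current basis, so we have a Gröbner basis.
Inter-reduce: drop elements whose leading term is divisible by another's, tail-reduce, and make monic.
Reduced Gröbner basis: {p + 3, q + 4}.

A lex Gröbner basis eliminates variables successively. Here q + 4 depends only on q, with roots {-4}; lifting each root through the earlier basis elements recovers the full solutions.
  q = -4: the earlier basis element becomes p + 3 = 0, giving p = -3 — point (-3, -4).

{(-3, -4)}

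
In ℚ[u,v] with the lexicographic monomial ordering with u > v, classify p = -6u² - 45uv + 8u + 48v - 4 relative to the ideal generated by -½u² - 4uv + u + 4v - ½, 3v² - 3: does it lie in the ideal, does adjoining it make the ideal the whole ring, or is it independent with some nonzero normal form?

First compute the reduced Gröbner basis of I by Buchberger's algorithm.
f_1 = -½u² - 4uv + u + 4v - ½, LT = u².
f_2 = 3v² - 3, LT = v².

The S-polynomials (S(f_1,f_2)) all reduce to 0 modulo the current basis, so we have a Gröbner basis.
Inter-reduce: drop elements whose leading term is divisible by another's, tail-reduce, and make monic.
Reduced Gröbner basis: {u² + 8uv - 2u - 8v + 1, v² - 1}.
Label its elements g_1 = u² + 8uv - 2u - 8v + 1, g_2 = v² - 1.

Reduce p = -6u² - 45uv + 8u + 48v - 4 modulo G:
  leading term u²: subtract (-6)·g_1 from -6u² - 45uv + 8u + 48v - 4 → 3uv - 4u + 2
  leading term uv: no divisor's leading term divides it; move 3uv to the remainder.
  leading term u: no divisor's leading term divides it; move -4u to the remainder.
  leading term 1: no divisor's leading term divides it; move 2 to the remainder.
  normal form = 3uv - 4u + 2.
The normal form is nonzero, so p ∉ I. Since p minus its normal form lies in I, I + (p) = I + (r) where r = 3uv - 4u + 2; decide whether this ideal is the whole ring.
Run Buchberger on G together with r (pairs among the g_i already reduce to 0 since G is a Gröbner basis):
g_1 = u² + 8uv - 2u - 8v + 1, LT = u².
g_2 = v² - 1, LT = v².
r = 3uv - 4u + 2, LT = uv.

S(g_1,r): lcm = u²v. S = 4/3u² + 8uv² - 2uv - ⅔u - 8v² + v.
  reduce S modulo (g_1, g_2, r):
  remainder -62/9u + 35/3v - 8/9 ≠ 0; add m_4 = -62/9u + 35/3v - 8/9 to the basis.

S(g_2,r): lcm = uv². S = 4/3uv - u - ⅔v.
  reduce S modulo (g_1, g_2, r, m_4):
  remainder 121/186v - 92/93 ≠ 0; add m_5 = 121/186v - 92/93 to the basis.

S(g_1,m_4): lcm = u². S = 601/62uv - 66/31u - 8v + 1.
  reduce S modulo (g_1, g_2, r, m_4, m_5):
  remainder 32940/3751 ≠ 0; add m_6 = 32940/3751 to the basis.

The other S-polynomials (S(g_1,g_2), S(g_2,m_4), S(r,m_4), S(g_1,m_5), S(g_2,m_5), S(r,m_5), S(m_4,m_5), S(g_1,m_6), S(g_2,m_6), S(r,m_6), S(m_4,m_6), S(m_5,m_6)) all reduce to 0 modulo the current basis, so we have a Gröbner basis.
Inter-reduce: drop elements whose leading term is divisible by another's, tail-reduce, and make monic.
Reduced Gröbner basis: {1}.
The reduced Gröbner basis of I + (p) is {1}: the ideal is the whole ring, so the enlarged system has no common solution — adjoining p is inconsistent.

Adjoining -6u² - 45uv + 8u + 48v - 4 makes the ideal the whole ring: the system is inconsistent.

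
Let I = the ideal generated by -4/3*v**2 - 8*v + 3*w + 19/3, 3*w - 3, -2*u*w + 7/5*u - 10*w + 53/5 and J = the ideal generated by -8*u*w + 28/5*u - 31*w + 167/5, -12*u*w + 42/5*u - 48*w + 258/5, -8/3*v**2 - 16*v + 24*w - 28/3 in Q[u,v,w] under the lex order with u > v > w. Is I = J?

Since reduced Gröbner bases are canonical representatives of ideals under a given ordering, it suffices to compute and compare them.
Buchberger on the first generating set:
f_1 = -4/3*v**2 - 8*v + 3*w + 19/3, LT = v**2.
f_2 = 3*w - 3, LT = w.
f_3 = -2*u*w + 7/5*u - 10*w + 53/5, LT = u*w.

S(f_2,f_3): lcm = u*w. S = -3/10*u - 5*w + 53/10.
  leading term u: no divisor's leading term divides it; move -3/10*u to the remainder.
  leading term w: subtract (-5/3)·f_2 from -5*w + 53/10 → 3/10
  leading term 1: no divisor's leading term divides it; move 3/10 to the remainder.
  remainder -3/10*u + 3/10 ≠ 0; add g_4 = -3/10*u + 3/10 to the basis.

The other S-polynomials (S(f_1,f_2), S(f_1,f_3), S(f_1,g_4), S(f_2,g_4), S(f_3,g_4)) all reduce to 0 modulo the current basis, so we have a Gröbner basis.
Inter-reduce: drop elements whose leading term is divisible by another's, tail-reduce, and make monic.
Reduced Gröbner basis: {u - 1, v**2 + 6*v - 7, w - 1}.

Buchberger on the second generating set:
h_1 = -8*u*w + 28/5*u - 31*w + 167/5, LT = u*w.
h_2 = -12*u*w + 42/5*u - 48*w + 258/5, LT = u*w.
h_3 = -8/3*v**2 - 16*v + 24*w - 28/3, LT = v**2.

S(h_1,h_2): lcm = u*w. S = -1/8*w + 1/8.
  leading term w: no divisor's leading term divides it; move -1/8*w to the remainder.
  leading term 1: no divisor's leading term divides it; move 1/8 to the remainder.
  remainder -1/8*w + 1/8 ≠ 0; add k_4 = -1/8*w + 1/8 to the basis.

S(h_1,k_4): lcm = u*w. S = 3/10*u + 31/8*w - 167/40.
  leading term u: no divisor's leading term divides it; move 3/10*u to the remainder.
  leading term w: subtract (-31)·k_4 from 31/8*w - 167/40 → -3/10
  leading term 1: no divisor's leading term divides it; move -3/10 to the remainder.
  remainder 3/10*u - 3/10 ≠ 0; add k_5 = 3/10*u - 3/10 to the basis.

The other S-polynomials (S(h_1,h_3), S(h_2,h_3), S(h_2,k_4), S(h_3,k_4), S(h_1,k_5), S(h_2,k_5), S(h_3,k_5), S(k_4,k_5)) all reduce to 0 modulo the current basis, so we have a Gröbner basis.
Inter-reduce: drop elements whose leading term is divisible by another's, tail-reduce, and make monic.
Reduced Gröbner basis: {u - 1, v**2 + 6*v - 11/2, w - 1}.

These differ, so the ideals are not equal.

No, the ideals differ.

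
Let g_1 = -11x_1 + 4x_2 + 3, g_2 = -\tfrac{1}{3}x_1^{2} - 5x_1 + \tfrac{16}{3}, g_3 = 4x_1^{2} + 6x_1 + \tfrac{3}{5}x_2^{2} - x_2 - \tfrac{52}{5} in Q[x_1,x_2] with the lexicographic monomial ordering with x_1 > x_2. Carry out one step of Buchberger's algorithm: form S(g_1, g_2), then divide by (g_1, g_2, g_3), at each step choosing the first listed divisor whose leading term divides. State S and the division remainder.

lcm(LM(g_1), LM(g_2)) = x_1^{2}.
S = (lcm/LT(g_1))·g_1 − (lcm/LT(g_2))·g_2 = -\tfrac{4}{11}x_1x_2 - \tfrac{168}{11}x_1 + 16.
Reduce S modulo (g_1, g_2, g_3) in that order:
  leading term x_1x_2: subtract (\tfrac{4}{121}x_2)·g_1 from -\tfrac{4}{11}x_1x_2 - \tfrac{168}{11}x_1 + 16 → -\tfrac{168}{11}x_1 - \tfrac{16}{121}x_2^{2} - \tfrac{12}{121}x_2 + 16
  leading term x_1: subtract (\tfrac{168}{121})·g_1 from -\tfrac{168}{11}x_1 - \tfrac{16}{121}x_2^{2} - \tfrac{12}{121}x_2 + 16 → -\tfrac{16}{121}x_2^{2} - \tfrac{684}{121}x_2 + \tfrac{1432}{121}
  leading term x_2^{2}: no divisor's leading term divides it; move -\tfrac{16}{121}x_2^{2} to the remainder.
  leading term x_2: no divisor's leading term divides it; move -\tfrac{684}{121}x_2 to the remainder.
  leading term 1: no divisor's leading term divides it; move \tfrac{1432}{121} to the remainder.
The remainder -\tfrac{16}{121}x_2^{2} - \tfrac{684}{121}x_2 + \tfrac{1432}{121} is nonzero, so it would be added as the next basis element.

S(g_1, g_2) = -\tfrac{4}{11}x_1x_2 - \tfrac{168}{11}x_1 + 16; remainder on division = -\tfrac{16}{121}x_2^{2} - \tfrac{684}{121}x_2 + \tfrac{1432}{121}.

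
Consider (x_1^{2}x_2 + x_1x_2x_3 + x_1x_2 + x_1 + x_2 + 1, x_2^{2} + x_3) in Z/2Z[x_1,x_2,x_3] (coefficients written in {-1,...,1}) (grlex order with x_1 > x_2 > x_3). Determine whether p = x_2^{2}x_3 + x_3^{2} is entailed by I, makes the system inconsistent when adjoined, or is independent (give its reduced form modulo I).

x_2^{2}x_3 + x_3^{2} lies in I (it reduces to 0).

First compute the reduced Gröbner basis of I by Buchberger's algorithm.
f_1 = x_1^{2}x_2 + x_1x_2x_3 + x_1x_2 + x_1 + x_2 + 1, LT = x_1^{2}x_2.
f_2 = x_2^{2} + x_3, LT = x_2^{2}.

S(f_1,f_2): lcm = x_1^{2}x_2^{2}. S = x_1x_2^{2}x_3 + x_1^{2}x_3 + x_1x_2^{2} + x_1x_2 + x_2^{2} + x_2.
  leading term x_1x_2^{2}x_3: subtract (x_1x_3)·f_2 from x_1x_2^{2}x_3 + x_1^{2}x_3 + x_1x_2^{2} + x_1x_2 + x_2^{2} + x_2 → x_1^{2}x_3 + x_1x_2^{2} + x_1x_3^{2} + x_1x_2 + x_2^{2} + x_2
  leading term x_1^{2}x_3: no divisor's leading term divides it; move x_1^{2}x_3 to the remainder.
  leading term x_1x_2^{2}: subtract (x_1)·f_2 from x_1x_2^{2} + x_1x_3^{2} + x_1x_2 + x_2^{2} + x_2 → x_1x_3^{2} + x_1x_2 + x_1x_3 + x_2^{2} + x_2
  leading term x_1x_3^{2}: no divisor's leading term divides it; move x_1x_3^{2} to the remainder.
  leading term x_1x_2: no divisor's leading term divides it; move x_1x_2 to the remainder.
  leading term x_1x_3: no divisor's leading term divides it; move x_1x_3 to the remainder.
  leading term x_2^{2}: subtract (1)·f_2 from x_2^{2} + x_2 → x_2 + x_3
  leading term x_2: no divisor's leading term divides it; move x_2 to the remainder.
  leading term x_3: no divisor's leading term divides it; move x_3 to the remainder.
  remainder x_1^{2}x_3 + x_1x_3^{2} + x_1x_2 + x_1x_3 + x_2 + x_3 ≠ 0; add h_3 = x_1^{2}x_3 + x_1x_3^{2} + x_1x_2 + x_1x_3 + x_2 + x_3 to the basis.

S(f_1,h_3): lcm = x_1^{2}x_2x_3. S = x_1x_2^{2} + x_1x_3 + x_2^{2} + x_3.
  leading term x_1x_2^{2}: subtract (x_1)·f_2 from x_1x_2^{2} + x_1x_3 + x_2^{2} + x_3 → x_2^{2} + x_3
  leading term x_2^{2}: subtract (1)·f_2 from x_2^{2} + x_3 → 0
  remainder 0.

S(f_2,h_3): leading monomials are coprime, so the S-polynomial reduces to 0 (Buchberger's first criterion).
Every S-polynomial of the final basis reduces to 0, so we have a Gröbner basis.
Inter-reduce: drop elements whose leading term is divisible by another's, tail-reduce, and make monic.
Reduced Gröbner basis: {x_1^{2}x_2 + x_1x_2x_3 + x_1x_2 + x_1 + x_2 + 1, x_1^{2}x_3 + x_1x_3^{2} + x_1x_2 + x_1x_3 + x_2 + x_3, x_2^{2} + x_3}.
Label its elements g_1 = x_1^{2}x_2 + x_1x_2x_3 + x_1x_2 + x_1 + x_2 + 1, g_2 = x_1^{2}x_3 + x_1x_3^{2} + x_1x_2 + x_1x_3 + x_2 + x_3, g_3 = x_2^{2} + x_3.

Reduce p = x_2^{2}x_3 + x_3^{2} modulo G:
  leading term x_2^{2}x_3: subtract (x_3)·g_3 from x_2^{2}x_3 + x_3^{2} → 0
  normal form = 0.
Since the normal form is 0, p ∈ I.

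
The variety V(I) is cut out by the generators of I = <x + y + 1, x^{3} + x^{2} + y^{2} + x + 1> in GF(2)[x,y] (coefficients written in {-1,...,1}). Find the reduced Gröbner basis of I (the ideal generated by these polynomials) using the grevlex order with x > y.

f_1 = x + y + 1, LT = x.
f_2 = x^{3} + x^{2} + y^{2} + x + 1, LT = x^{3}.

S(f_1,f_2): lcm = x^{3}. S = x^{2}y + y^{2} + x + 1.
  leading term x^{2}y: subtract (xy)·f_1 from x^{2}y + y^{2} + x + 1 → xy^{2} + xy + y^{2} + x + 1
  leading term xy^{2}: subtract (y^{2})·f_1 from xy^{2} + xy + y^{2} + x + 1 → y^{3} + xy + x + 1
  leading term y^{3}: no divisor's leading term divides it; move y^{3} to the remainder.
  leading term xy: subtract (y)·f_1 from xy + x + 1 → y^{2} + x + y + 1
  leading term y^{2}: no divisor's leading term divides it; move y^{2} to the remainder.
  leading term x: subtract (1)·f_1 from x + y + 1 → 0
  remainder y^{3} + y^{2} ≠ 0; add g_3 = y^{3} + y^{2} to the basis.

S(f_1,g_3): leading monomials are coprime, so the S-polynomial reduces to 0 (Buchberger's first criterion).
S(f_2,g_3): leading monomials are coprime, so the S-polynomial reduces to 0 (Buchberger's first criterion).
Every S-polynomial of the final basis reduces to 0, so we have a Gröbner basis.
Inter-reduce: drop elements whose leading term is divisible by another's, tail-reduce, and make monic.

G = {y^{3} + y^{2}, x + y + 1}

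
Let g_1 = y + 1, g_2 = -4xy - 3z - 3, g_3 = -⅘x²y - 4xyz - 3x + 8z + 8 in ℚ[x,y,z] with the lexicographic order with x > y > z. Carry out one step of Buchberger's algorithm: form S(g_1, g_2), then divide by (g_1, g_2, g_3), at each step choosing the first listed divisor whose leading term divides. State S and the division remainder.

lcm(LM(g_1), LM(g_2)) = xy.
S = (lcm/LT(g_1))·g_1 − (lcm/LT(g_2))·g_2 = x - ¾z - ¾.
Reduce S modulo (g_1, g_2, g_3) in that order:
  leading term x: no divisor's leading term divides it; move x to the remainder.
  leading term z: no divisor's leading term divides it; move -¾z to the remainder.
  leading term 1: no divisor's leading term divides it; move -¾ to the remainder.
The remainder x - ¾z - ¾ is nonzero, so it would be added as the next basis element.

S(g_1, g_2) = x - ¾z - ¾; remainder on division = x - ¾z - ¾.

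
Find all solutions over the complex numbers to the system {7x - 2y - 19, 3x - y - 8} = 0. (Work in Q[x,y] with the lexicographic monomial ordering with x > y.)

{(3, 1)}

Compute a lex Gröbner basis by Buchberger's algorithm.
f_1 = 7x - 2y - 19, LT = x.
f_2 = 3x - y - 8, LT = x.

S(f_1,f_2): lcm = x. S = 1/21y - 1/21.
  leading term y: no divisor's leading term divides it; move 1/21y to the remainder.
  leading term 1: no divisor's leading term divides it; move -1/21 to the remainder.
  remainder 1/21y - 1/21 ≠ 0; add h_3 = 1/21y - 1/21 to the basis.

S(f_1,h_3): leading monomials are coprime, so the S-polynomial reduces to 0 (Buchberger's first criterion).
S(f_2,h_3): leading monomials are coprime, so the S-polynomial reduces to 0 (Buchberger's first criterion).
Every S-polynomial of the final basis reduces to 0, so we have a Gröbner basis.
Inter-reduce: drop elements whose leading term is divisible by another's, tail-reduce, and make monic.
Reduced Gröbner basis: {x - 3, y - 1}.

From the last basis element, y - 1 = 0, so y takes values in {1}. Each choice, substituted upward through the basis, yields the corresponding point(s) of the solution set.
  y = 1: the earlier basis element becomes x - 3 = 0, giving x = 3 — point (3, 1).
This is the nonlinear analogue of row-reducing a linear system.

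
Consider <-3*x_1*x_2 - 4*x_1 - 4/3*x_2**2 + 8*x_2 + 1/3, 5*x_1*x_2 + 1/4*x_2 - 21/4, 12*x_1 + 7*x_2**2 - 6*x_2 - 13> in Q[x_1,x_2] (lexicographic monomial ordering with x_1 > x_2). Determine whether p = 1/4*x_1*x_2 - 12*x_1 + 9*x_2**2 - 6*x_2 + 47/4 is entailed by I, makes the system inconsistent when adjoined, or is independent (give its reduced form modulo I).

Adjoining 1/4*x_1*x_2 - 12*x_1 + 9*x_2**2 - 6*x_2 + 47/4 makes the ideal the whole ring: the system is inconsistent.

First compute the reduced Gröbner basis of I by Buchberger's algorithm.
f_1 = -3*x_1*x_2 - 4*x_1 - 4/3*x_2**2 + 8*x_2 + 1/3, LT = x_1*x_2.
f_2 = 5*x_1*x_2 + 1/4*x_2 - 21/4, LT = x_1*x_2.
f_3 = 12*x_1 + 7*x_2**2 - 6*x_2 - 13, LT = x_1.

S(f_1,f_2): lcm = x_1*x_2. S = 4/3*x_1 + 4/9*x_2**2 - 163/60*x_2 + 169/180.
  leading term x_1: subtract (1/9)·f_3 from 4/3*x_1 + 4/9*x_2**2 - 163/60*x_2 + 169/180 → -1/3*x_2**2 - 41/20*x_2 + 143/60
  leading term x_2**2: no divisor's leading term divides it; move -1/3*x_2**2 to the remainder.
  leading term x_2: no divisor's leading term divides it; move -41/20*x_2 to the remainder.
  leading term 1: no divisor's leading term divides it; move 143/60 to the remainder.
  remainder -1/3*x_2**2 - 41/20*x_2 + 143/60 ≠ 0; add h_4 = -1/3*x_2**2 - 41/20*x_2 + 143/60 to the basis.

S(f_1,f_3): lcm = x_1*x_2. S = 4/3*x_1 - 7/12*x_2**3 + 17/18*x_2**2 - 19/12*x_2 - 1/9.
  leading term x_1: subtract (1/9)·f_3 from 4/3*x_1 - 7/12*x_2**3 + 17/18*x_2**2 - 19/12*x_2 - 1/9 → -7/12*x_2**3 + 1/6*x_2**2 - 11/12*x_2 + 4/3
  leading term x_2**3: subtract (7/4*x_2)·h_4 from -7/12*x_2**3 + 1/6*x_2**2 - 11/12*x_2 + 4/3 → 901/240*x_2**2 - 407/80*x_2 + 4/3
  leading term x_2**2: subtract (-901/80)·h_4 from 901/240*x_2**2 - 407/80*x_2 + 4/3 → -45081/1600*x_2 + 45081/1600
  leading term x_2: no divisor's leading term divides it; move -45081/1600*x_2 to the remainder.
  leading term 1: no divisor's leading term divides it; move 45081/1600 to the remainder.
  remainder -45081/1600*x_2 + 45081/1600 ≠ 0; add h_5 = -45081/1600*x_2 + 45081/1600 to the basis.

The other S-polynomials (S(f_2,f_3), S(f_1,h_4), S(f_2,h_4), S(f_3,h_4), S(f_1,h_5), S(f_2,h_5), S(f_3,h_5), S(h_4,h_5)) all reduce to 0 modulo the current basis, so we have a Gröbner basis.
Inter-reduce: drop elements whose leading term is divisible by another's, tail-reduce, and make monic.
Reduced Gröbner basis: {x_1 - 1, x_2 - 1}.
Label its elements g_1 = x_1 - 1, g_2 = x_2 - 1.

Reduce p = 1/4*x_1*x_2 - 12*x_1 + 9*x_2**2 - 6*x_2 + 47/4 modulo G:
  leading term x_1*x_2: subtract (1/4*x_2)·g_1 from 1/4*x_1*x_2 - 12*x_1 + 9*x_2**2 - 6*x_2 + 47/4 → -12*x_1 + 9*x_2**2 - 23/4*x_2 + 47/4
  leading term x_1: subtract (-12)·g_1 from -12*x_1 + 9*x_2**2 - 23/4*x_2 + 47/4 → 9*x_2**2 - 23/4*x_2 - 1/4
  leading term x_2**2: subtract (9*x_2)·g_2 from 9*x_2**2 - 23/4*x_2 - 1/4 → 13/4*x_2 - 1/4
  leading term x_2: subtract (13/4)·g_2 from 13/4*x_2 - 1/4 → 3
  leading term 1: no divisor's leading term divides it; move 3 to the remainder.
  normal form = 3.
The normal form is nonzero, so p ∉ I. Since p minus its normal form lies in I, I + (p) = I + (r) where r = 3; decide whether this ideal is the whole ring.
Here r = 3 is a nonzero constant, hence a unit: 1 ∈ I + (p), the Gröbner basis of I + (p) is {1}, and the enlarged system has no common solution — adjoining p is inconsistent.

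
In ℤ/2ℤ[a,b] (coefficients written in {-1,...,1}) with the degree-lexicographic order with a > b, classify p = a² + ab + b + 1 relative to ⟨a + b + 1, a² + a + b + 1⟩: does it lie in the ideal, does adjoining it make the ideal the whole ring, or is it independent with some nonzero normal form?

a² + ab + b + 1 lies in I (it reduces to 0).

First compute the reduced Gröbner basis of I by Buchberger's algorithm.
f_1 = a + b + 1, LT = a.
f_2 = a² + a + b + 1, LT = a².

S(f_1,f_2): lcm = a². S = ab + b + 1.
  leading term ab: subtract (b)·f_1 from ab + b + 1 → b² + 1
  leading term b²: no divisor's leading term divides it; move b² to the remainder.
  leading term 1: no divisor's leading term divides it; move 1 to the remainder.
  remainder b² + 1 ≠ 0; add h_3 = b² + 1 to the basis.

S(f_1,h_3): leading monomials are coprime, so the S-polynomial reduces to 0 (Buchberger's first criterion).
S(f_2,h_3): leading monomials are coprime, so the S-polynomial reduces to 0 (Buchberger's first criterion).
Every S-polynomial of the final basis reduces to 0, so we have a Gröbner basis.
Inter-reduce: drop elements whose leading term is divisible by another's, tail-reduce, and make monic.
Reduced Gröbner basis: {b² + 1, a + b + 1}.
Label its elements g_1 = b² + 1, g_2 = a + b + 1.

Reduce p = a² + ab + b + 1 modulo G:
  leading term a²: subtract (a)·g_2 from a² + ab + b + 1 → a + b + 1
  leading term a: subtract (1)·g_2 from a + b + 1 → 0
  normal form = 0.
Since the normal form is 0, p ∈ I.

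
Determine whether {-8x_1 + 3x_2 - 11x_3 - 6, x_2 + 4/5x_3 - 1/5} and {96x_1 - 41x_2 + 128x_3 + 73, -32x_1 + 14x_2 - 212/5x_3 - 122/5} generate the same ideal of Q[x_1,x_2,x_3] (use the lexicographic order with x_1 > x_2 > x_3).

Yes, the ideals are equal.

Equality of ideals is decidable: compute both reduced Gröbner bases (unique for the ordering) and check whether they agree.
Buchberger on the first generating set:
f_1 = -8x_1 + 3x_2 - 11x_3 - 6, LT = x_1.
f_2 = x_2 + 4/5x_3 - 1/5, LT = x_2.

The S-polynomials (S(f_1,f_2)) all reduce to 0 modulo the current basis, so we have a Gröbner basis.
Inter-reduce: drop elements whose leading term is divisible by another's, tail-reduce, and make monic.
Reduced Gröbner basis: {x_1 + 67/40x_3 + 27/40, x_2 + 4/5x_3 - 1/5}.

Buchberger on the second generating set:
h_1 = 96x_1 - 41x_2 + 128x_3 + 73, LT = x_1.
h_2 = -32x_1 + 14x_2 - 212/5x_3 - 122/5, LT = x_1.

S(h_1,h_2): lcm = x_1. S = 1/96x_2 + 1/120x_3 - 1/480.
  reduce S modulo (h_1, h_2):
  remainder 1/96x_2 + 1/120x_3 - 1/480 ≠ 0; add k_3 = 1/96x_2 + 1/120x_3 - 1/480 to the basis.

The other S-polynomials (S(h_1,k_3), S(h_2,k_3)) all reduce to 0 modulo the current basis, so we have a Gröbner basis.
Inter-reduce: drop elements whose leading term is divisible by another's, tail-reduce, and make monic.
Reduced Gröbner basis: {x_1 + 67/40x_3 + 27/40, x_2 + 4/5x_3 - 1/5}.

These coincide, so the ideals are equal.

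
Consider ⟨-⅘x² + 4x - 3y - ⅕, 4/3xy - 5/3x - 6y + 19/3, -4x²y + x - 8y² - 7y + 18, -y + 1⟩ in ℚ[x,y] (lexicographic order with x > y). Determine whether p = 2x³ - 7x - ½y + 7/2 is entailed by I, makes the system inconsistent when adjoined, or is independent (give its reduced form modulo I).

First compute the reduced Gröbner basis of I by Buchberger's algorithm.
f_1 = -⅘x² + 4x - 3y - ⅕, LT = x².
f_2 = 4/3xy - 5/3x - 6y + 19/3, LT = xy.
f_3 = -4x²y + x - 8y² - 7y + 18, LT = x²y.
f_4 = -y + 1, LT = y.

S(f_1,f_2): lcm = x²y. S = 5/4x² - ½xy - 19/4x + 15/4y² + ¼y.
  leading term x²: subtract (-25/16)·f_1 from 5/4x² - ½xy - 19/4x + 15/4y² + ¼y → -½xy + 3/2x + 15/4y² - 71/16y - 5/16
  leading term xy: subtract (-⅜)·f_2 from -½xy + 3/2x + 15/4y² - 71/16y - 5/16 → ⅞x + 15/4y² - 107/16y + 33/16
  leading term x: no divisor's leading term divides it; move ⅞x to the remainder.
  leading term y²: subtract (-15/4y)·f_4 from 15/4y² - 107/16y + 33/16 → -47/16y + 33/16
  leading term y: subtract (47/16)·f_4 from -47/16y + 33/16 → -⅞
  leading term 1: no divisor's leading term divides it; move -⅞ to the remainder.
  remainder ⅞x - ⅞ ≠ 0; add h_5 = ⅞x - ⅞ to the basis.

The other S-polynomials (S(f_1,f_3), S(f_1,f_4), S(f_2,f_3), S(f_2,f_4), S(f_3,f_4), S(f_1,h_5), S(f_2,h_5), S(f_3,h_5), S(f_4,h_5)) all reduce to 0 modulo the current basis, so we have a Gröbner basis.
Inter-reduce: drop elements whose leading term is divisible by another's, tail-reduce, and make monic.
Reduced Gröbner basis: {x - 1, y - 1}.
Label its elements g_1 = x - 1, g_2 = y - 1.

Reduce p = 2x³ - 7x - ½y + 7/2 modulo G:
  leading term x³: subtract (2x²)·g_1 from 2x³ - 7x - ½y + 7/2 → 2x² - 7x - ½y + 7/2
  leading term x²: subtract (2x)·g_1 from 2x² - 7x - ½y + 7/2 → -5x - ½y + 7/2
  leading term x: subtract (-5)·g_1 from -5x - ½y + 7/2 → -½y - 3/2
  leading term y: subtract (-½)·g_2 from -½y - 3/2 → -2
  leading term 1: no divisor's leading term divides it; move -2 to the remainder.
  normal form = -2.
The normal form is nonzero, so p ∉ I. Since p minus its normal form lies in I, I + (p) = I + (r) where r = -2; decide whether this ideal is the whole ring.
Here r = -2 is a nonzero constant, hence a unit: 1 ∈ I + (p), the Gröbner basis of I + (p) is {1}, and the enlarged system has no common solution — adjoining p is inconsistent.

Adjoining 2x³ - 7x - ½y + 7/2 makes the ideal the whole ring: the system is inconsistent.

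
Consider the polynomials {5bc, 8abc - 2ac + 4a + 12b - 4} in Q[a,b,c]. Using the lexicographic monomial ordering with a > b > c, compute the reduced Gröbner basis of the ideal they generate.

G = {ab + 3b^{2} - b, ac - 2a - 6b + 2, bc}

f_1 = 5bc, LT = bc.
f_2 = 8abc - 2ac + 4a + 12b - 4, LT = abc.

S(f_1,f_2): lcm = abc. S = \tfrac{1}{4}ac - \tfrac{1}{2}a - \tfrac{3}{2}b + \tfrac{1}{2}.
  leading term ac: no divisor's leading term divides it; move \tfrac{1}{4}ac to the remainder.
  leading term a: no divisor's leading term divides it; move -\tfrac{1}{2}a to the remainder.
  leading term b: no divisor's leading term divides it; move -\tfrac{3}{2}b to the remainder.
  leading term 1: no divisor's leading term divides it; move \tfrac{1}{2} to the remainder.
  remainder \tfrac{1}{4}ac - \tfrac{1}{2}a - \tfrac{3}{2}b + \tfrac{1}{2} ≠ 0; add g_3 = \tfrac{1}{4}ac - \tfrac{1}{2}a - \tfrac{3}{2}b + \tfrac{1}{2} to the basis.

S(f_1,g_3): lcm = abc. S = 2ab + 6b^{2} - 2b.
  leading term ab: no divisor's leading term divides it; move 2ab to the remainder.
  leading term b^{2}: no divisor's leading term divides it; move 6b^{2} to the remainder.
  leading term b: no divisor's leading term divides it; move -2b to the remainder.
  remainder 2ab + 6b^{2} - 2b ≠ 0; add g_4 = 2ab + 6b^{2} - 2b to the basis.

The other S-polynomials (S(f_2,g_3), S(f_1,g_4), S(f_2,g_4), S(g_3,g_4)) all reduce to 0 modulo the current basis, so we have a Gröbner basis.
Inter-reduce: drop elements whose leading term is divisible by another's, tail-reduce, and make monic.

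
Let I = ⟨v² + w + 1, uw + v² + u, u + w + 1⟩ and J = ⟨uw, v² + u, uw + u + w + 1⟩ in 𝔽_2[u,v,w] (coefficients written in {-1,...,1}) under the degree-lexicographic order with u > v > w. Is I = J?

Yes, the ideals are equal.

Two ideals are equal iff their reduced Gröbner bases coincide (the reduced basis is unique for a fixed ordering).
Buchberger on the first generating set:
f_1 = v² + w + 1, LT = v².
f_2 = uw + v² + u, LT = uw.
f_3 = u + w + 1, LT = u.

S(f_2,f_3): lcm = uw. S = v² + w² + u + w.
  leading term v²: subtract (1)·f_1 from v² + w² + u + w → w² + u + 1
  leading term w²: no divisor's leading term divides it; move w² to the remainder.
  leading term u: subtract (1)·f_3 from u + 1 → w
  leading term w: no divisor's leading term divides it; move w to the remainder.
  remainder w² + w ≠ 0; add g_4 = w² + w to the basis.

The other S-polynomials (S(f_1,f_2), S(f_1,f_3), S(f_1,g_4), S(f_2,g_4), S(f_3,g_4)) all reduce to 0 modulo the current basis, so we have a Gröbner basis.
Inter-reduce: drop elements whose leading term is divisible by another's, tail-reduce, and make monic.
Reduced Gröbner basis: {v² + w + 1, w² + w, u + w + 1}.

Buchberger on the second generating set:
h_1 = uw, LT = uw.
h_2 = v² + u, LT = v².
h_3 = uw + u + w + 1, LT = uw.

S(h_1,h_3): lcm = uw. S = u + w + 1.
  leading term u: no divisor's leading term divides it; move u to the remainder.
  leading term w: no divisor's leading term divides it; move w to the remainder.
  leading term 1: no divisor's leading term divides it; move 1 to the remainder.
  remainder u + w + 1 ≠ 0; add k_4 = u + w + 1 to the basis.

S(h_1,k_4): lcm = uw. S = w² + w.
  leading term w²: no divisor's leading term divides it; move w² to the remainder.
  leading term w: no divisor's leading term divides it; move w to the remainder.
  remainder w² + w ≠ 0; add k_5 = w² + w to the basis.

The other S-polynomials (S(h_1,h_2), S(h_2,h_3), S(h_2,k_4), S(h_3,k_4), S(h_1,k_5), S(h_2,k_5), S(h_3,k_5), S(k_4,k_5)) all reduce to 0 modulo the current basis, so we have a Gröbner basis.
Inter-reduce: drop elements whose leading term is divisible by another's, tail-reduce, and make monic.
Reduced Gröbner basis: {v² + w + 1, w² + w, u + w + 1}.

The two bases agree; hence the ideals are identical.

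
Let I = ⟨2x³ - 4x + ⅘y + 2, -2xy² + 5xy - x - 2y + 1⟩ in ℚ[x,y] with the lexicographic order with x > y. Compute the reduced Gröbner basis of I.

G = {x - 12/5y⁶ + 58/5y⁵ - 67/5y⁴ - 29/10y³ + 29/10y² + 89/10y - 1, y⁷ - 5y⁶ + 13/2y⁵ - 23/16y³ - 55/16y² + 17/16y}

This is the nonlinear analogue of row-reducing a linear system.

f_1 = 2x³ - 4x + ⅘y + 2, LT = x³.
f_2 = -2xy² + 5xy - x - 2y + 1, LT = xy².

S(f_1,f_2): lcm = x³y². S = 5/2x³y - ½x³ - x²y + ½x² - 2xy² + ⅖y³ + y².
  reduce S modulo (f_1, f_2):
  remainder -x²y + ½x² + ⅖y³ - 3/10y - ½ ≠ 0; add g_3 = -x²y + ½x² + ⅖y³ - 3/10y - ½ to the basis.

S(f_2,g_3): lcm = x²y². S = -2x²y + ½x² + xy - ½x + ⅖y⁴ - 3/10y² - ½y.
  reduce S modulo (f_1, f_2, g_3):
  remainder -½x² + xy - ½x + ⅖y⁴ - ⅘y³ - 3/10y² + 1/10y + 1 ≠ 0; add g_4 = -½x² + xy - ½x + ⅖y⁴ - ⅘y³ - 3/10y² + 1/10y + 1 to the basis.

S(f_2,g_4): lcm = x²y². S = -5/2x²y + ½x² + 2xy³ - xy² + xy - ½x + ⅘y⁶ - 8/5y⁵ - ⅗y⁴ + ⅕y³ + 2y².
  reduce S modulo (f_1, f_2, g_3, g_4):
  remainder 17/2xy - 7/4x + ⅘y⁶ - 8/5y⁵ - 6/5y⁴ + ⅖y³ + 9/20y² - 12/5y + 7/4 ≠ 0; add g_5 = 17/2xy - 7/4x + ⅘y⁶ - 8/5y⁵ - 6/5y⁴ + ⅖y³ + 9/20y² - 12/5y + 7/4 to the basis.

S(g_3,g_4): lcm = x²y. S = -½x² + 2xy² - xy + ⅘y⁵ - 8/5y⁴ - y³ + ⅕y² + 23/10y + ½.
  reduce S modulo (f_1, f_2, g_3, g_4, g_5):
  remainder 2/17x - 24/85y⁶ + 116/85y⁵ - 134/85y⁴ - 29/85y³ + 29/85y² + 89/85y - 2/17 ≠ 0; add g_6 = 2/17x - 24/85y⁶ + 116/85y⁵ - 134/85y⁴ - 29/85y³ + 29/85y² + 89/85y - 2/17 to the basis.

S(f_2,g_5): lcm = xy². S = -39/17xy + ½x - 8/85y⁷ + 16/85y⁶ + 12/85y⁵ - 4/85y⁴ - 9/170y³ + 24/85y² + 27/34y - ½.
  reduce S modulo (f_1, f_2, g_3, g_4, g_5, g_6):
  remainder -8/85y⁷ + 8/17y⁶ - 52/85y⁵ + 23/170y³ + 11/34y² - 1/10y ≠ 0; add g_7 = -8/85y⁷ + 8/17y⁶ - 52/85y⁵ + 23/170y³ + 11/34y² - 1/10y to the basis.

The other S-polynomials (S(f_1,g_3), S(f_1,g_4), S(f_1,g_5), S(g_3,g_5), S(g_4,g_5), S(f_1,g_6), S(f_2,g_6), S(g_3,g_6), S(g_4,g_6), S(g_5,g_6), S(f_1,g_7), S(f_2,g_7), S(g_3,g_7), S(g_4,g_7), S(g_5,g_7), S(g_6,g_7)) all reduce to 0 modulo the current basis, so we have a Gröbner basis.
Inter-reduce: drop elements whose leading term is divisible by another's, tail-reduce, and make monic.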